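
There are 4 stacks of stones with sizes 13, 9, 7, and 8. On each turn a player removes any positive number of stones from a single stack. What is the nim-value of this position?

11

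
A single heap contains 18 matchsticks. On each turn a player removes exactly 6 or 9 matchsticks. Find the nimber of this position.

0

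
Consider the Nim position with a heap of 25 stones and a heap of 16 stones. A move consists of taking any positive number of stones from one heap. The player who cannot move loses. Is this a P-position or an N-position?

N-position

Compute the nim-sum pairwise:
25 XOR 16 = 9
The nim-sum is 9 ≠ 0, so this is an N-position: the player to move can win.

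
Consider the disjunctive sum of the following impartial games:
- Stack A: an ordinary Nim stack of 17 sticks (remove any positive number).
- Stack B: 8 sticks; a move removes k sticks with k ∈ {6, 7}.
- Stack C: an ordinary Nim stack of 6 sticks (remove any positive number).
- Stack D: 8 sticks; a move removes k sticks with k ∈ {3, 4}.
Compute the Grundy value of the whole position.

Stack A is a plain Nim stack of size 17, so its Grundy value is 17.
Grundy values for stack B (subtraction set {6, 7}):
g(0) = mex{} = 0
g(1) = mex{} = 0
g(2) = mex{} = 0
g(3) = mex{} = 0
g(4) = mex{} = 0
g(5) = mex{} = 0
g(6) = mex{0} = 1
g(7) = mex{0} = 1
g(8) = mex{0} = 1
So g(8) = 1.
Stack C is a plain Nim stack of size 6, so its Grundy value is 6.
Grundy values for stack D (subtraction set {3, 4}):
g(0) = mex{} = 0
g(1) = mex{} = 0
g(2) = mex{} = 0
g(3) = mex{0} = 1
g(4) = mex{0} = 1
g(5) = mex{0} = 1
g(6) = mex{0,1} = 2
g(7) = mex{1} = 0
g(8) = mex{1} = 0
So g(8) = 0.
By the Sprague-Grundy theorem, the Grundy value of a sum of independent games is the XOR of the component values.
Combined value = 17 ⊕ 1 ⊕ 6 ⊕ 0 = 22.

22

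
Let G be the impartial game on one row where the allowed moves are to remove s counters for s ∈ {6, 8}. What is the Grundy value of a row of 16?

Grundy values for subtraction set {6, 8}:
k:     0  1  2  3  4  5  6  7  8  9 10 11 12 13 14 15 16
g(k):  0  0  0  0  0  0  1  1  1  1  1  1  2  2  0  0  0
So g(16) = 0.

0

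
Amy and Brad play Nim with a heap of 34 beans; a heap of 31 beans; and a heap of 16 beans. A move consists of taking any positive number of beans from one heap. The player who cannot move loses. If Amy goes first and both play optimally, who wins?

Amy wins

Nim-sum: 34 XOR 31 XOR 16 = 45.
The nim-sum is 45 ≠ 0, so this is an N-position: the player to move can win; Amy has a winning move.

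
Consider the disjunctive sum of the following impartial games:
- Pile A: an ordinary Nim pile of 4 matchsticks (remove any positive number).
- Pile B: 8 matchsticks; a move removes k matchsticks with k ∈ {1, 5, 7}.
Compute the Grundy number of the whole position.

4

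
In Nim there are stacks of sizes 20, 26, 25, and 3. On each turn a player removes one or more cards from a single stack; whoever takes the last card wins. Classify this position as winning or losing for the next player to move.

Winning position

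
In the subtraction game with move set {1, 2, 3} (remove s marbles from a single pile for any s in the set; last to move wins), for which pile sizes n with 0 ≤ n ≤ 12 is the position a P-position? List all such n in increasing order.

0, 4, 8, 12

Grundy values for subtraction set {1, 2, 3}:
k:     0  1  2  3  4  5  6  7  8  9 10 11 12
g(k):  0  1  2  3  0  1  2  3  0  1  2  3  0
The P-positions (g = 0) in 0..12 are 0, 4, 8, 12.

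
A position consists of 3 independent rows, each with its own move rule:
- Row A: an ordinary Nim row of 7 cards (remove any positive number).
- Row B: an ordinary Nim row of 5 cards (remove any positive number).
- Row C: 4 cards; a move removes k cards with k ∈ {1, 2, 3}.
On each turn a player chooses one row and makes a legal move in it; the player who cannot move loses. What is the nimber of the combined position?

Row A is a plain Nim row of size 7, so its Grundy value is 7.
Row B is a plain Nim row of size 5, so its Grundy value is 5.
Build the Grundy sequence for row C with g(k) = mex{g(k−s) : s ∈ {1, 2, 3}, s ≤ k}:
g(0) = mex{} = 0
g(1) = mex{0} = 1
g(2) = mex{0,1} = 2
g(3) = mex{0,1,2} = 3
g(4) = mex{1,2,3} = 0
So g(4) = 0.
By the Sprague-Grundy theorem, the Grundy value of a sum of independent games is the XOR of the component values.
Combined value = 7 ⊕ 5 ⊕ 0 = 2.

2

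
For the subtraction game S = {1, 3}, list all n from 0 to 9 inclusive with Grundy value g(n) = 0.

Compute g(0), g(1), … for moves {1, 3}:
k:     0  1  2  3  4  5  6  7  8  9
g(k):  0  1  0  1  0  1  0  1  0  1
The P-positions (g = 0) in 0..9 are 0, 2, 4, 6, 8.

0, 2, 4, 6, 8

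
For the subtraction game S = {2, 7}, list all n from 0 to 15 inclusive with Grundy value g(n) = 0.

0, 1, 4, 5, 9, 10, 13, 14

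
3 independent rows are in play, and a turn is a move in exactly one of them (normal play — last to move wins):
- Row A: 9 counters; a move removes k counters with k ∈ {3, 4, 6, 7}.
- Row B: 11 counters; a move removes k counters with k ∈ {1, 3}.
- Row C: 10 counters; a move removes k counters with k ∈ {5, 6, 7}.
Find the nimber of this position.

Grundy values for row A (subtraction set {3, 4, 6, 7}):
k:     0  1  2  3  4  5  6  7  8  9
g(k):  0  0  0  1  1  1  2  2  2  3
So g(9) = 3.
Build the Grundy sequence for row B with g(k) = mex{g(k−s) : s ∈ {1, 3}, s ≤ k}:
k:     0  1  2  3  4  5  6  7  8  9 10 11
g(k):  0  1  0  1  0  1  0  1  0  1  0  1
So g(11) = 1.
Grundy values for row C (subtraction set {5, 6, 7}):
g(0) = mex{} = 0
g(1) = mex{} = 0
g(2) = mex{} = 0
g(3) = mex{} = 0
g(4) = mex{} = 0
g(5) = mex{0} = 1
g(6) = mex{0} = 1
g(7) = mex{0} = 1
g(8) = mex{0} = 1
g(9) = mex{0} = 1
g(10) = mex{0,1} = 2
So g(10) = 2.
By the Sprague-Grundy theorem, the Grundy value of a sum of independent games is the XOR of the component values.
Combined value = 3 XOR 1 XOR 2 = 0.

0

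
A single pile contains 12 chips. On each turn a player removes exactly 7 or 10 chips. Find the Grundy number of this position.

1

Compute g(0), g(1), … for moves {7, 10}:
k:     0  1  2  3  4  5  6  7  8  9 10 11 12
g(k):  0  0  0  0  0  0  0  1  1  1  1  1  1
So g(12) = 1.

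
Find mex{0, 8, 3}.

1

0 is in the set but 1 is not, so the mex is 1.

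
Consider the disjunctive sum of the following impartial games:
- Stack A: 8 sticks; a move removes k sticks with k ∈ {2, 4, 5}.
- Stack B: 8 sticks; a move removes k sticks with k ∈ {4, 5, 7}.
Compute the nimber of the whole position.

2

Build the Grundy sequence for stack A with g(k) = mex{g(k−s) : s ∈ {2, 4, 5}, s ≤ k}:
k:     0  1  2  3  4  5  6  7  8
g(k):  0  0  1  1  2  2  3  0  0
So g(8) = 0.
For stack B, compute g(0), g(1), … with moves {4, 5, 7}:
k:     0  1  2  3  4  5  6  7  8
g(k):  0  0  0  0  1  1  1  1  2
So g(8) = 2.
The value of a disjunctive sum is the nim-sum of the parts.
Combined value = 0 ⊕ 2 = 2.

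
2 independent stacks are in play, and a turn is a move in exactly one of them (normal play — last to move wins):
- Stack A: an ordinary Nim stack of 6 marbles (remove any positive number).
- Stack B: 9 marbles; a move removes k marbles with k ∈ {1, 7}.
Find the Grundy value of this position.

7

Stack A is a plain Nim stack of size 6, so its Grundy value is 6.
For stack B, compute g(0), g(1), … with moves {1, 7}:
g(0) = mex{} = 0
g(1) = mex{0} = 1
g(2) = mex{1} = 0
g(3) = mex{0} = 1
g(4) = mex{1} = 0
g(5) = mex{0} = 1
g(6) = mex{1} = 0
g(7) = mex{0} = 1
g(8) = mex{1} = 0
g(9) = mex{0} = 1
So g(9) = 1.
By the Sprague-Grundy theorem, the Grundy value of a sum of independent games is the XOR of the component values.
Combined value = 6 XOR 1 = 7.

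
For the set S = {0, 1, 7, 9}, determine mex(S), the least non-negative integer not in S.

The values 0, 1 are all present; 2 is the first non-negative integer missing from the set.

2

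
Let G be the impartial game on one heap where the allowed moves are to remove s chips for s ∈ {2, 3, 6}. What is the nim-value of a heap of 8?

Compute g(0), g(1), … for moves {2, 3, 6}:
g(0) = mex{} = 0
g(1) = mex{} = 0
g(2) = mex{0} = 1
g(3) = mex{0} = 1
g(4) = mex{0,1} = 2
g(5) = mex{1} = 0
g(6) = mex{0,1,2} = 3
g(7) = mex{0,2} = 1
g(8) = mex{0,1,3} = 2
So g(8) = 2.

2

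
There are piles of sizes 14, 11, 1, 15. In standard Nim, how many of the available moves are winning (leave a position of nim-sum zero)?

Compute the nim-sum pairwise:
14 ^ 11 = 5
5 ^ 1 = 4
4 ^ 15 = 11
The overall nim-sum is X = 11. A pile of size p has a winning move iff p XOR X < p (reduce it to p XOR X).
  14: 14 XOR 11 = 5 < 14 — winning move (to 5).
  11: 11 XOR 11 = 0 < 11 — winning move (to 0).
  1: 1 XOR 11 = 10 ≥ 1 — no move.
  15: 15 XOR 11 = 4 < 15 — winning move (to 4).
That gives 3 winning moves.

3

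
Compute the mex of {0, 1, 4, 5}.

The values 0, 1 are all present; 2 is the first non-negative integer missing from the set.

2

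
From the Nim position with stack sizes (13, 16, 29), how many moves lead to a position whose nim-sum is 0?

0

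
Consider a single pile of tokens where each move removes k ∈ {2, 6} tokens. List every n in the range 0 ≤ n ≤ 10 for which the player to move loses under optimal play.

Grundy values for subtraction set {2, 6}:
g(0) = mex{} = 0
g(1) = mex{} = 0
g(2) = mex{0} = 1
g(3) = mex{0} = 1
g(4) = mex{1} = 0
g(5) = mex{1} = 0
g(6) = mex{0} = 1
g(7) = mex{0} = 1
g(8) = mex{1} = 0
g(9) = mex{1} = 0
g(10) = mex{0} = 1
The P-positions (g = 0) in 0..10 are 0, 1, 4, 5, 8, 9.

0, 1, 4, 5, 8, 9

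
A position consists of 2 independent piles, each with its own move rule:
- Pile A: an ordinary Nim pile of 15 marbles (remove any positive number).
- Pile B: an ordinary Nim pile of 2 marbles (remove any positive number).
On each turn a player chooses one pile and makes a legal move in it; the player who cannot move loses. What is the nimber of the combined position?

Pile A is a plain Nim pile of size 15, so its Grundy value is 15.
Pile B is a plain Nim pile of size 2, so its Grundy value is 2.
The value of a disjunctive sum is the nim-sum of the parts.
Combined value = 15 XOR 2 = 13.

13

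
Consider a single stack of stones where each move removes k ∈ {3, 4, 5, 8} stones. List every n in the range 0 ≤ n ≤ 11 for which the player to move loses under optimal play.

0, 1, 2, 11

Compute g(0), g(1), … for moves {3, 4, 5, 8}:
k:     0  1  2  3  4  5  6  7  8  9 10 11
g(k):  0  0  0  1  1  1  2  2  2  3  3  0
The P-positions (g = 0) in 0..11 are 0, 1, 2, 11.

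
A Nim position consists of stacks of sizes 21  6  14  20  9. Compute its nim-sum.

0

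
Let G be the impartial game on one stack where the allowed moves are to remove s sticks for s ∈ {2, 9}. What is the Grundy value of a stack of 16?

0

Compute g(0), g(1), … for moves {2, 9}:
k:     0  1  2  3  4  5  6  7  8  9 10 11 12 13 14 15 16
g(k):  0  0  1  1  0  0  1  1  0  2  1  0  0  1  1  0  0
So g(16) = 0.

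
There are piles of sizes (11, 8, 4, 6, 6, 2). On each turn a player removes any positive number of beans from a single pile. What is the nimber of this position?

5

Nim-sum: 11 XOR 8 XOR 4 XOR 6 XOR 6 XOR 2 = 5.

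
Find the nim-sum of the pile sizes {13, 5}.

8

Nim-sum: 13 ⊕ 5 = 8.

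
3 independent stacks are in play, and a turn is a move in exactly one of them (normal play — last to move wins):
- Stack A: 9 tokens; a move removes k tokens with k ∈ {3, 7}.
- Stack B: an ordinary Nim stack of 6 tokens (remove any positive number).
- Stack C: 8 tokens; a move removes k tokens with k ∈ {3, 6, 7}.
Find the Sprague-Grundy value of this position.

5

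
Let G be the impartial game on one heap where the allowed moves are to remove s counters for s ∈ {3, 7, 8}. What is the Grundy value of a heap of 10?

3

Build the Grundy sequence with g(k) = mex{g(k−s) : s ∈ {3, 7, 8}, s ≤ k}:
g(0) = mex{} = 0
g(1) = mex{} = 0
g(2) = mex{} = 0
g(3) = mex{0} = 1
g(4) = mex{0} = 1
g(5) = mex{0} = 1
g(6) = mex{1} = 0
g(7) = mex{0,1} = 2
g(8) = mex{0,1} = 2
g(9) = mex{0} = 1
g(10) = mex{0,1,2} = 3
So g(10) = 3.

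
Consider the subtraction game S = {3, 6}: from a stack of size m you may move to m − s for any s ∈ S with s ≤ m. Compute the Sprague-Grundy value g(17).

Build the Grundy sequence with g(k) = mex{g(k−s) : s ∈ {3, 6}, s ≤ k}:
k:     0  1  2  3  4  5  6  7  8  9 10 11 12 13 14 15 16 17
g(k):  0  0  0  1  1  1  2  2  2  0  0  0  1  1  1  2  2  2
So g(17) = 2.

2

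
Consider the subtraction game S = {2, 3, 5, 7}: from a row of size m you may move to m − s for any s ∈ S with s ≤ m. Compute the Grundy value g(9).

Build the Grundy sequence with g(k) = mex{g(k−s) : s ∈ {2, 3, 5, 7}, s ≤ k}:
k:     0  1  2  3  4  5  6  7  8  9
g(k):  0  0  1  1  2  2  3  3  4  0
So g(9) = 0.

0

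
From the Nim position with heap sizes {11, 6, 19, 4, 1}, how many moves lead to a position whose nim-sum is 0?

1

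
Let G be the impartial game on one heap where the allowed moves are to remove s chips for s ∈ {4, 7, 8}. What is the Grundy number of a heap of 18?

Grundy values for subtraction set {4, 7, 8}:
k:     0  1  2  3  4  5  6  7  8  9 10 11 12 13 14 15 16 17 18
g(k):  0  0  0  0  1  1  1  1  2  2  2  2  0  0  0  0  1  1  1
So g(18) = 1.

1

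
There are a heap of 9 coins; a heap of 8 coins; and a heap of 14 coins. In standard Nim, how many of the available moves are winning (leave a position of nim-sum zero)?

3

In binary:
  1001  (9)
  1000  (8)
  1110  (14)
  ----
  1111  (15)
The overall nim-sum is X = 15. A heap of size p has a winning move iff p XOR X < p (reduce it to p XOR X).
  9: 9 XOR 15 = 6 < 9 — winning move (to 6).
  8: 8 XOR 15 = 7 < 8 — winning move (to 7).
  14: 14 XOR 15 = 1 < 14 — winning move (to 1).
That gives 3 winning moves.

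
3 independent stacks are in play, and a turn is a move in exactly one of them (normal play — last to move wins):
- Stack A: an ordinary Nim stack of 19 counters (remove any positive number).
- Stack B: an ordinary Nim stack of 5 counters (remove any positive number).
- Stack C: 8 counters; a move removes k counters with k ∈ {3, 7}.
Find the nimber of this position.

Stack A is a plain Nim stack of size 19, so its Grundy value is 19.
Stack B is a plain Nim stack of size 5, so its Grundy value is 5.
Build the Grundy sequence for stack C with g(k) = mex{g(k−s) : s ∈ {3, 7}, s ≤ k}:
g(0) = mex{} = 0
g(1) = mex{} = 0
g(2) = mex{} = 0
g(3) = mex{0} = 1
g(4) = mex{0} = 1
g(5) = mex{0} = 1
g(6) = mex{1} = 0
g(7) = mex{0,1} = 2
g(8) = mex{0,1} = 2
So g(8) = 2.
By the Sprague-Grundy theorem, the Grundy value of a sum of independent games is the XOR of the component values.
Combined value = 19 XOR 5 XOR 2 = 20.

20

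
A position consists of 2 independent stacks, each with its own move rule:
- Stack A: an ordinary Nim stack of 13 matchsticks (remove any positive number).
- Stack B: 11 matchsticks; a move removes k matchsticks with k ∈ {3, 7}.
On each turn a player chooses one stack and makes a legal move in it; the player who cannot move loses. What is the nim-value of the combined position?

Stack A is a plain Nim stack of size 13, so its Grundy value is 13.
Grundy values for stack B (subtraction set {3, 7}):
g(0) = mex{} = 0
g(1) = mex{} = 0
g(2) = mex{} = 0
g(3) = mex{0} = 1
g(4) = mex{0} = 1
g(5) = mex{0} = 1
g(6) = mex{1} = 0
g(7) = mex{0,1} = 2
g(8) = mex{0,1} = 2
g(9) = mex{0} = 1
g(10) = mex{1,2} = 0
g(11) = mex{1,2} = 0
So g(11) = 0.
By the Sprague-Grundy theorem, the Grundy value of a sum of independent games is the XOR of the component values.
Combined value = 13 XOR 0 = 13.

13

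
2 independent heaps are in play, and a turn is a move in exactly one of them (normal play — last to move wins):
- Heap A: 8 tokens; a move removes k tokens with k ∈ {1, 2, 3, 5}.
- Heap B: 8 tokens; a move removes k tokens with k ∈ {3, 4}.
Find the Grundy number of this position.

Build the Grundy sequence for heap A with g(k) = mex{g(k−s) : s ∈ {1, 2, 3, 5}, s ≤ k}:
g(0) = mex{} = 0
g(1) = mex{0} = 1
g(2) = mex{0,1} = 2
g(3) = mex{0,1,2} = 3
g(4) = mex{1,2,3} = 0
g(5) = mex{0,2,3} = 1
g(6) = mex{0,1,3} = 2
g(7) = mex{0,1,2} = 3
g(8) = mex{1,2,3} = 0
So g(8) = 0.
Build the Grundy sequence for heap B with g(k) = mex{g(k−s) : s ∈ {3, 4}, s ≤ k}:
g(0) = mex{} = 0
g(1) = mex{} = 0
g(2) = mex{} = 0
g(3) = mex{0} = 1
g(4) = mex{0} = 1
g(5) = mex{0} = 1
g(6) = mex{0,1} = 2
g(7) = mex{1} = 0
g(8) = mex{1} = 0
So g(8) = 0.
The value of a disjunctive sum is the nim-sum of the parts.
Combined value = 0 XOR 0 = 0.

0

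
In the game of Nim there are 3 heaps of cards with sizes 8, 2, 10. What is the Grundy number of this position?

Write each in binary and XOR column by column:
  1000  (8)
  0010  (2)
  1010  (10)
  ----
  0000  (0)

0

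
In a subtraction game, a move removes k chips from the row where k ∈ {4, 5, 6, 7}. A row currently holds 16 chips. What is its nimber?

Compute g(0), g(1), … for moves {4, 5, 6, 7}:
k:     0  1  2  3  4  5  6  7  8  9 10 11 12 13 14 15 16
g(k):  0  0  0  0  1  1  1  1  2  2  2  0  0  0  0  1  1
So g(16) = 1.

1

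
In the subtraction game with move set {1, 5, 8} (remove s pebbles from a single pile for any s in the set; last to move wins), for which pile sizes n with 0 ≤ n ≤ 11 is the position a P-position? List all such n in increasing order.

0, 2, 4, 6

Grundy values for subtraction set {1, 5, 8}:
k:     0  1  2  3  4  5  6  7  8  9 10 11
g(k):  0  1  0  1  0  1  0  1  2  3  2  3
The P-positions (g = 0) in 0..11 are 0, 2, 4, 6.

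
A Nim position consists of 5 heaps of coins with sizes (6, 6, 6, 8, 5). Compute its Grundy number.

Bitwise XOR of the heap sizes:
  0110  (6)
  0110  (6)
  0110  (6)
  1000  (8)
  0101  (5)
  ----
  1011  (11)

11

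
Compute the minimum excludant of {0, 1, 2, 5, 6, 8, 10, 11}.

The values 0, 1, 2 are all present; 3 is the first non-negative integer missing from the set.

3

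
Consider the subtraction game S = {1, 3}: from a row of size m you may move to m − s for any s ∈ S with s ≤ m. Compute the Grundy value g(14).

0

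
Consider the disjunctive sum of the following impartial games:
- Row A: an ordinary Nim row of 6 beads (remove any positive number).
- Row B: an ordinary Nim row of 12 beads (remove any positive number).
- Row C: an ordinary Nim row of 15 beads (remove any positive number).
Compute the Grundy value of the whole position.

Row A is a plain Nim row of size 6, so its Grundy value is 6.
Row B is a plain Nim row of size 12, so its Grundy value is 12.
Row C is a plain Nim row of size 15, so its Grundy value is 15.
By the Sprague-Grundy theorem, the Grundy value of a sum of independent games is the XOR of the component values.
Combined value = 6 ⊕ 12 ⊕ 15 = 5.

5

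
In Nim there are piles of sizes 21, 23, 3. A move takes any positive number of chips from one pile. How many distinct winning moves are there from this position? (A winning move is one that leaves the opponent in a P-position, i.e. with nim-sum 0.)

In binary:
  10101  (21)
  10111  (23)
  00011  (3)
  -----
  00001  (1)
The overall nim-sum is X = 1. A pile of size p has a winning move iff p XOR X < p (reduce it to p XOR X).
  21: 21 XOR 1 = 20 < 21 — winning move (to 20).
  23: 23 XOR 1 = 22 < 23 — winning move (to 22).
  3: 3 XOR 1 = 2 < 3 — winning move (to 2).
That gives 3 winning moves.

3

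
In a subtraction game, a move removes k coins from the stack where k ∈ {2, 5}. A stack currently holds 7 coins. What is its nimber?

Compute g(0), g(1), … for moves {2, 5}:
k:     0  1  2  3  4  5  6  7
g(k):  0  0  1  1  0  2  1  0
So g(7) = 0.

0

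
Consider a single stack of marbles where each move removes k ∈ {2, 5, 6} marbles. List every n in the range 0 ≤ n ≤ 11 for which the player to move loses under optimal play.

0, 1, 4, 8, 11

Build the Grundy sequence with g(k) = mex{g(k−s) : s ∈ {2, 5, 6}, s ≤ k}:
k:     0  1  2  3  4  5  6  7  8  9 10 11
g(k):  0  0  1  1  0  2  1  3  0  2  1  0
The P-positions (g = 0) in 0..11 are 0, 1, 4, 8, 11.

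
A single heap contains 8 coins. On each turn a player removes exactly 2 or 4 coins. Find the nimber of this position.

1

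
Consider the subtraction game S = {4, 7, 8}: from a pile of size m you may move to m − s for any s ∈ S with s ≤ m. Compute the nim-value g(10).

2

Grundy values for subtraction set {4, 7, 8}:
k:     0  1  2  3  4  5  6  7  8  9 10
g(k):  0  0  0  0  1  1  1  1  2  2  2
So g(10) = 2.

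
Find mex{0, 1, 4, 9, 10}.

2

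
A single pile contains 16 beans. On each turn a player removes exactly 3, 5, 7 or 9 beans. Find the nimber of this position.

1

Build the Grundy sequence with g(k) = mex{g(k−s) : s ∈ {3, 5, 7, 9}, s ≤ k}:
k:     0  1  2  3  4  5  6  7  8  9 10 11 12 13 14 15 16
g(k):  0  0  0  1  1  1  2  2  2  3  3  3  0  0  0  1  1
So g(16) = 1.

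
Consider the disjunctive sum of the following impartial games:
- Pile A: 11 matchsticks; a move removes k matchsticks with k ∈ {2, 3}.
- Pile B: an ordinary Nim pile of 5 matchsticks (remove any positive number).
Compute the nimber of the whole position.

For pile A, compute g(0), g(1), … with moves {2, 3}:
g(0) = mex{} = 0
g(1) = mex{} = 0
g(2) = mex{0} = 1
g(3) = mex{0} = 1
g(4) = mex{0,1} = 2
g(5) = mex{1} = 0
g(6) = mex{1,2} = 0
g(7) = mex{0,2} = 1
g(8) = mex{0} = 1
g(9) = mex{0,1} = 2
g(10) = mex{1} = 0
g(11) = mex{1,2} = 0
So g(11) = 0.
Pile B is a plain Nim pile of size 5, so its Grundy value is 5.
By the Sprague-Grundy theorem, the Grundy value of a sum of independent games is the XOR of the component values.
Combined value = 0 ⊕ 5 = 5.

5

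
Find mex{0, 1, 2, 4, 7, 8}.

The values 0, 1, 2 are all present; 3 is the first non-negative integer missing from the set.

3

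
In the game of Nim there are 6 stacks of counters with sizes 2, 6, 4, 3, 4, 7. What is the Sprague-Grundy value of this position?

0

Compute the nim-sum pairwise:
2 ⊕ 6 = 4
4 ⊕ 4 = 0
0 ⊕ 3 = 3
3 ⊕ 4 = 7
7 ⊕ 7 = 0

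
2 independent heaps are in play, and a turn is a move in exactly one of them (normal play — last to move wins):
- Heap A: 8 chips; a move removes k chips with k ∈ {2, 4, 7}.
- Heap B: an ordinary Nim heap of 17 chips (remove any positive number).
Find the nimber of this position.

16

Build the Grundy sequence for heap A with g(k) = mex{g(k−s) : s ∈ {2, 4, 7}, s ≤ k}:
k:     0  1  2  3  4  5  6  7  8
g(k):  0  0  1  1  2  2  0  3  1
So g(8) = 1.
Heap B is a plain Nim heap of size 17, so its Grundy value is 17.
By the Sprague-Grundy theorem, the Grundy value of a sum of independent games is the XOR of the component values.
Combined value = 1 XOR 17 = 16.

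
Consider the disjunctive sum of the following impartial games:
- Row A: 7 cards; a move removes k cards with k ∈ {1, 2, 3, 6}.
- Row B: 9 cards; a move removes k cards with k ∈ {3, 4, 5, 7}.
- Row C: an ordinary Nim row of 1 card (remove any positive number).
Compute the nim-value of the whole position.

For row A, compute g(0), g(1), … with moves {1, 2, 3, 6}:
g(0) = mex{} = 0
g(1) = mex{0} = 1
g(2) = mex{0,1} = 2
g(3) = mex{0,1,2} = 3
g(4) = mex{1,2,3} = 0
g(5) = mex{0,2,3} = 1
g(6) = mex{0,1,3} = 2
g(7) = mex{0,1,2} = 3
So g(7) = 3.
Build the Grundy sequence for row B with g(k) = mex{g(k−s) : s ∈ {3, 4, 5, 7}, s ≤ k}:
g(0) = mex{} = 0
g(1) = mex{} = 0
g(2) = mex{} = 0
g(3) = mex{0} = 1
g(4) = mex{0} = 1
g(5) = mex{0} = 1
g(6) = mex{0,1} = 2
g(7) = mex{0,1} = 2
g(8) = mex{0,1} = 2
g(9) = mex{0,1,2} = 3
So g(9) = 3.
Row C is a plain Nim row of size 1, so its Grundy value is 1.
The value of a disjunctive sum is the nim-sum of the parts.
Combined value = 3 XOR 3 XOR 1 = 1.

1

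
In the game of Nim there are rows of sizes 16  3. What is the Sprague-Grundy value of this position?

19

Bitwise XOR of the heap sizes:
  10000  (16)
  00011  (3)
  -----
  10011  (19)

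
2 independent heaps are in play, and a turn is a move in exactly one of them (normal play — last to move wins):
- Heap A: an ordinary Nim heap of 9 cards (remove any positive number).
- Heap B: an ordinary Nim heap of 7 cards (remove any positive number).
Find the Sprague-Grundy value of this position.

14

Heap A is a plain Nim heap of size 9, so its Grundy value is 9.
Heap B is a plain Nim heap of size 7, so its Grundy value is 7.
The value of a disjunctive sum is the nim-sum of the parts.
Combined value = 9 XOR 7 = 14.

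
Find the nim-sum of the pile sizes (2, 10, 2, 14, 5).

1

Nim-sum: 2 ⊕ 10 ⊕ 2 ⊕ 14 ⊕ 5 = 1.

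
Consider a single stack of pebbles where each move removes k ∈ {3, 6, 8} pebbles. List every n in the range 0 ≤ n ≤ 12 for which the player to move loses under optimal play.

0, 1, 2, 11, 12

Build the Grundy sequence with g(k) = mex{g(k−s) : s ∈ {3, 6, 8}, s ≤ k}:
k:     0  1  2  3  4  5  6  7  8  9 10 11 12
g(k):  0  0  0  1  1  1  2  2  2  3  3  0  0
The P-positions (g = 0) in 0..12 are 0, 1, 2, 11, 12.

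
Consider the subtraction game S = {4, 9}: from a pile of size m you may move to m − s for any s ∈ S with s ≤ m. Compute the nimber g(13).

Compute g(0), g(1), … for moves {4, 9}:
g(0) = mex{} = 0
g(1) = mex{} = 0
g(2) = mex{} = 0
g(3) = mex{} = 0
g(4) = mex{0} = 1
g(5) = mex{0} = 1
g(6) = mex{0} = 1
g(7) = mex{0} = 1
g(8) = mex{1} = 0
g(9) = mex{0,1} = 2
g(10) = mex{0,1} = 2
g(11) = mex{0,1} = 2
g(12) = mex{0} = 1
g(13) = mex{1,2} = 0
So g(13) = 0.

0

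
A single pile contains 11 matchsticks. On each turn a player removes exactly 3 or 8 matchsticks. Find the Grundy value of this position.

0

Compute g(0), g(1), … for moves {3, 8}:
k:     0  1  2  3  4  5  6  7  8  9 10 11
g(k):  0  0  0  1  1  1  0  0  2  1  1  0
So g(11) = 0.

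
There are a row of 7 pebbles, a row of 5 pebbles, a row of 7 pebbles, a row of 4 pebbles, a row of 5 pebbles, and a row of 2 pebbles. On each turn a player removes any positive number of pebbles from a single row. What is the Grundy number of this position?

6

Nim-sum: 7 ^ 5 ^ 7 ^ 4 ^ 5 ^ 2 = 6.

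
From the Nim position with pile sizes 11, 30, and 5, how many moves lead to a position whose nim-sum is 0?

Nim-sum: 11 XOR 30 XOR 5 = 16.
The overall nim-sum is X = 16. A pile of size p has a winning move iff p XOR X < p (reduce it to p XOR X).
  11: 11 XOR 16 = 27 ≥ 11 — no move.
  30: 30 XOR 16 = 14 < 30 — winning move (to 14).
  5: 5 XOR 16 = 21 ≥ 5 — no move.
That gives 1 winning move.

1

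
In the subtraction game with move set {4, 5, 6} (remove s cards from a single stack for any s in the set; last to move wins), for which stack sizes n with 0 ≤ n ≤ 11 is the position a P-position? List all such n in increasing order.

Compute g(0), g(1), … for moves {4, 5, 6}:
g(0) = mex{} = 0
g(1) = mex{} = 0
g(2) = mex{} = 0
g(3) = mex{} = 0
g(4) = mex{0} = 1
g(5) = mex{0} = 1
g(6) = mex{0} = 1
g(7) = mex{0} = 1
g(8) = mex{0,1} = 2
g(9) = mex{0,1} = 2
g(10) = mex{1} = 0
g(11) = mex{1} = 0
The P-positions (g = 0) in 0..11 are 0, 1, 2, 3, 10, 11.

0, 1, 2, 3, 10, 11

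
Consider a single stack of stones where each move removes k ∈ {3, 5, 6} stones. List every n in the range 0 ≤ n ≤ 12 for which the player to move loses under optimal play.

0, 1, 2, 9, 10, 11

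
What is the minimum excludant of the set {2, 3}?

0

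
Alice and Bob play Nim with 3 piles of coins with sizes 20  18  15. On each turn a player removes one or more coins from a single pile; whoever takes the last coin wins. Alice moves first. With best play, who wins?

Write each in binary and XOR column by column:
  10100  (20)
  10010  (18)
  01111  (15)
  -----
  01001  (9)
The nim-sum is 9 ≠ 0, so this is an N-position: the player to move can win; Alice has a winning move.

Alice wins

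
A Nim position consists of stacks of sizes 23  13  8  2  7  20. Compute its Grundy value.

Compute the nim-sum pairwise:
23 ⊕ 13 = 26
26 ⊕ 8 = 18
18 ⊕ 2 = 16
16 ⊕ 7 = 23
23 ⊕ 20 = 3

3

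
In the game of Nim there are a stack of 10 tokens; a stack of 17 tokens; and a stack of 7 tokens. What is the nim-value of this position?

28

Compute the nim-sum pairwise:
10 ^ 17 = 27
27 ^ 7 = 28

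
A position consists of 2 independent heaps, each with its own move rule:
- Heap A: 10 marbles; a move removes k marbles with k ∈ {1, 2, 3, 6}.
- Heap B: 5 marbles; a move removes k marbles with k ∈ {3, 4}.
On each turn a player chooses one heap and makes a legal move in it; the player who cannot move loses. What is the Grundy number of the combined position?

3

Grundy values for heap A (subtraction set {1, 2, 3, 6}):
k:     0  1  2  3  4  5  6  7  8  9 10
g(k):  0  1  2  3  0  1  2  3  0  1  2
So g(10) = 2.
For heap B, compute g(0), g(1), … with moves {3, 4}:
k:     0  1  2  3  4  5
g(k):  0  0  0  1  1  1
So g(5) = 1.
The value of a disjunctive sum is the nim-sum of the parts.
Combined value = 2 ⊕ 1 = 3.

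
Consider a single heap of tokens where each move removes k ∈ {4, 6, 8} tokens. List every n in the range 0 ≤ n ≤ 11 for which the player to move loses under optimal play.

Compute g(0), g(1), … for moves {4, 6, 8}:
g(0) = mex{} = 0
g(1) = mex{} = 0
g(2) = mex{} = 0
g(3) = mex{} = 0
g(4) = mex{0} = 1
g(5) = mex{0} = 1
g(6) = mex{0} = 1
g(7) = mex{0} = 1
g(8) = mex{0,1} = 2
g(9) = mex{0,1} = 2
g(10) = mex{0,1} = 2
g(11) = mex{0,1} = 2
The P-positions (g = 0) in 0..11 are 0, 1, 2, 3.

0, 1, 2, 3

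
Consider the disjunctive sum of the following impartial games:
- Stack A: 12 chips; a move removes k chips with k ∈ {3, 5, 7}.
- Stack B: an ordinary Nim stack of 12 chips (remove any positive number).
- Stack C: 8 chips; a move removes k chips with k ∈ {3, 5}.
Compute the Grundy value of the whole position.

Grundy values for stack A (subtraction set {3, 5, 7}):
g(0) = mex{} = 0
g(1) = mex{} = 0
g(2) = mex{} = 0
g(3) = mex{0} = 1
g(4) = mex{0} = 1
g(5) = mex{0} = 1
g(6) = mex{0,1} = 2
g(7) = mex{0,1} = 2
g(8) = mex{0,1} = 2
g(9) = mex{0,1,2} = 3
g(10) = mex{1,2} = 0
g(11) = mex{1,2} = 0
g(12) = mex{1,2,3} = 0
So g(12) = 0.
Stack B is a plain Nim stack of size 12, so its Grundy value is 12.
For stack C, compute g(0), g(1), … with moves {3, 5}:
k:     0  1  2  3  4  5  6  7  8
g(k):  0  0  0  1  1  1  2  2  0
So g(8) = 0.
By the Sprague-Grundy theorem, the Grundy value of a sum of independent games is the XOR of the component values.
Combined value = 0 XOR 12 XOR 0 = 12.

12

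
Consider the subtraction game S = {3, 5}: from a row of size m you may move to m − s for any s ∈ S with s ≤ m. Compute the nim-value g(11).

1

Build the Grundy sequence with g(k) = mex{g(k−s) : s ∈ {3, 5}, s ≤ k}:
g(0) = mex{} = 0
g(1) = mex{} = 0
g(2) = mex{} = 0
g(3) = mex{0} = 1
g(4) = mex{0} = 1
g(5) = mex{0} = 1
g(6) = mex{0,1} = 2
g(7) = mex{0,1} = 2
g(8) = mex{1} = 0
g(9) = mex{1,2} = 0
g(10) = mex{1,2} = 0
g(11) = mex{0,2} = 1
So g(11) = 1.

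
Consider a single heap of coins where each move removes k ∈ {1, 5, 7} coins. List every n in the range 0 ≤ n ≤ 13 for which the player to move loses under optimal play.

0, 2, 4, 6, 8, 10, 12

Grundy values for subtraction set {1, 5, 7}:
g(0) = mex{} = 0
g(1) = mex{0} = 1
g(2) = mex{1} = 0
g(3) = mex{0} = 1
g(4) = mex{1} = 0
g(5) = mex{0} = 1
g(6) = mex{1} = 0
g(7) = mex{0} = 1
g(8) = mex{1} = 0
g(9) = mex{0} = 1
g(10) = mex{1} = 0
g(11) = mex{0} = 1
g(12) = mex{1} = 0
g(13) = mex{0} = 1
The P-positions (g = 0) in 0..13 are 0, 2, 4, 6, 8, 10, 12.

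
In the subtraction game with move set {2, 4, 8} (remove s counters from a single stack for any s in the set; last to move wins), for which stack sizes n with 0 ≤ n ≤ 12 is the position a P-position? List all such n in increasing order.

0, 1, 6, 7, 12

Grundy values for subtraction set {2, 4, 8}:
g(0) = mex{} = 0
g(1) = mex{} = 0
g(2) = mex{0} = 1
g(3) = mex{0} = 1
g(4) = mex{0,1} = 2
g(5) = mex{0,1} = 2
g(6) = mex{1,2} = 0
g(7) = mex{1,2} = 0
g(8) = mex{0,2} = 1
g(9) = mex{0,2} = 1
g(10) = mex{0,1} = 2
g(11) = mex{0,1} = 2
g(12) = mex{1,2} = 0
The P-positions (g = 0) in 0..12 are 0, 1, 6, 7, 12.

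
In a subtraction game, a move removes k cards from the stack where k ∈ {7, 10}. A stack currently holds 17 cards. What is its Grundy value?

Compute g(0), g(1), … for moves {7, 10}:
k:     0  1  2  3  4  5  6  7  8  9 10 11 12 13 14 15 16 17
g(k):  0  0  0  0  0  0  0  1  1  1  1  1  1  1  2  2  2  0
So g(17) = 0.

0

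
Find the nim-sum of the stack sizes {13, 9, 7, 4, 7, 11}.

Nim-sum: 13 ^ 9 ^ 7 ^ 4 ^ 7 ^ 11 = 11.

11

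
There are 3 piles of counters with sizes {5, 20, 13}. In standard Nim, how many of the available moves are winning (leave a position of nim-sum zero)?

1

Compute the nim-sum pairwise:
5 ⊕ 20 = 17
17 ⊕ 13 = 28
The overall nim-sum is X = 28. A pile of size p has a winning move iff p XOR X < p (reduce it to p XOR X).
  5: 5 XOR 28 = 25 ≥ 5 — no move.
  20: 20 XOR 28 = 8 < 20 — winning move (to 8).
  13: 13 XOR 28 = 17 ≥ 13 — no move.
That gives 1 winning move.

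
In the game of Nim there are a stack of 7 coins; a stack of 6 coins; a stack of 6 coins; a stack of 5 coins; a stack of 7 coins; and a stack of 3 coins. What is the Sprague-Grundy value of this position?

6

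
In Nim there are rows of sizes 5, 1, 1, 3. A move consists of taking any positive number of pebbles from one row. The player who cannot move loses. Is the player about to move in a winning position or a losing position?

Winning position

Nim-sum: 5 ⊕ 1 ⊕ 1 ⊕ 3 = 6.
The nim-sum is 6 ≠ 0, so this is an N-position: the player to move can win.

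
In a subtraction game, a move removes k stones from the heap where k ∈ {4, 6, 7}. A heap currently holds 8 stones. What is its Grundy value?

2

Grundy values for subtraction set {4, 6, 7}:
k:     0  1  2  3  4  5  6  7  8
g(k):  0  0  0  0  1  1  1  1  2
So g(8) = 2.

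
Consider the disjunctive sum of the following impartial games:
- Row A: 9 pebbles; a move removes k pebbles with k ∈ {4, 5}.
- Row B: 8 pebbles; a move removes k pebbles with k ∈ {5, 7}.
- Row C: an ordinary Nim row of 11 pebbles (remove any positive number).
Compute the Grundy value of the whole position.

Build the Grundy sequence for row A with g(k) = mex{g(k−s) : s ∈ {4, 5}, s ≤ k}:
k:     0  1  2  3  4  5  6  7  8  9
g(k):  0  0  0  0  1  1  1  1  2  0
So g(9) = 0.
For row B, compute g(0), g(1), … with moves {5, 7}:
k:     0  1  2  3  4  5  6  7  8
g(k):  0  0  0  0  0  1  1  1  1
So g(8) = 1.
Row C is a plain Nim row of size 11, so its Grundy value is 11.
By the Sprague-Grundy theorem, the Grundy value of a sum of independent games is the XOR of the component values.
Combined value = 0 XOR 1 XOR 11 = 10.

10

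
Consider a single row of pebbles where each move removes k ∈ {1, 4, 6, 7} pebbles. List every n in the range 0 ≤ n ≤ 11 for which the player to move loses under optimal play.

0, 2, 5, 10

Compute g(0), g(1), … for moves {1, 4, 6, 7}:
k:     0  1  2  3  4  5  6  7  8  9 10 11
g(k):  0  1  0  1  2  0  1  2  3  2  0  1
The P-positions (g = 0) in 0..11 are 0, 2, 5, 10.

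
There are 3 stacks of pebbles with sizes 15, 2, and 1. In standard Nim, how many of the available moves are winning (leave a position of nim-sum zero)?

1

Write each in binary and XOR column by column:
  1111  (15)
  0010  (2)
  0001  (1)
  ----
  1100  (12)
The overall nim-sum is X = 12. A stack of size p has a winning move iff p XOR X < p (reduce it to p XOR X).
  15: 15 XOR 12 = 3 < 15 — winning move (to 3).
  2: 2 XOR 12 = 14 ≥ 2 — no move.
  1: 1 XOR 12 = 13 ≥ 1 — no move.
That gives 1 winning move.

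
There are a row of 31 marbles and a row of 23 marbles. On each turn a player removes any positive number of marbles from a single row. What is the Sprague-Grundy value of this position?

8

Nim-sum: 31 ⊕ 23 = 8.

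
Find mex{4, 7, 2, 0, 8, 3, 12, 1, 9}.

The values 0, 1, 2, 3, 4 are all present; 5 is the first non-negative integer missing from the set.

5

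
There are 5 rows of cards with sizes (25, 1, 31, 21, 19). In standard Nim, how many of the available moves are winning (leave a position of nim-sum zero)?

5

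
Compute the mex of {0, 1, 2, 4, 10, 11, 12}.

The values 0, 1, 2 are all present; 3 is the first non-negative integer missing from the set.

3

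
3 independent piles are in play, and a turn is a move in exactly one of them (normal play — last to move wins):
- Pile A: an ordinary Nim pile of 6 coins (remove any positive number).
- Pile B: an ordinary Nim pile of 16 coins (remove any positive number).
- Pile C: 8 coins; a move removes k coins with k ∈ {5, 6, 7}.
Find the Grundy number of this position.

Pile A is a plain Nim pile of size 6, so its Grundy value is 6.
Pile B is a plain Nim pile of size 16, so its Grundy value is 16.
Grundy values for pile C (subtraction set {5, 6, 7}):
g(0) = mex{} = 0
g(1) = mex{} = 0
g(2) = mex{} = 0
g(3) = mex{} = 0
g(4) = mex{} = 0
g(5) = mex{0} = 1
g(6) = mex{0} = 1
g(7) = mex{0} = 1
g(8) = mex{0} = 1
So g(8) = 1.
By the Sprague-Grundy theorem, the Grundy value of a sum of independent games is the XOR of the component values.
Combined value = 6 XOR 16 XOR 1 = 23.

23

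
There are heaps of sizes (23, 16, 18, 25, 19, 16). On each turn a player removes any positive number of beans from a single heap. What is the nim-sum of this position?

15

In binary:
  10111  (23)
  10000  (16)
  10010  (18)
  11001  (25)
  10011  (19)
  10000  (16)
  -----
  01111  (15)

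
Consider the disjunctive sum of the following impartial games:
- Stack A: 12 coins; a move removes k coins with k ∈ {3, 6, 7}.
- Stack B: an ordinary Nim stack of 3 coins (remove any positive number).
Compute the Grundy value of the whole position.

3

Grundy values for stack A (subtraction set {3, 6, 7}):
g(0) = mex{} = 0
g(1) = mex{} = 0
g(2) = mex{} = 0
g(3) = mex{0} = 1
g(4) = mex{0} = 1
g(5) = mex{0} = 1
g(6) = mex{0,1} = 2
g(7) = mex{0,1} = 2
g(8) = mex{0,1} = 2
g(9) = mex{0,1,2} = 3
g(10) = mex{1,2} = 0
g(11) = mex{1,2} = 0
g(12) = mex{1,2,3} = 0
So g(12) = 0.
Stack B is a plain Nim stack of size 3, so its Grundy value is 3.
The value of a disjunctive sum is the nim-sum of the parts.
Combined value = 0 XOR 3 = 3.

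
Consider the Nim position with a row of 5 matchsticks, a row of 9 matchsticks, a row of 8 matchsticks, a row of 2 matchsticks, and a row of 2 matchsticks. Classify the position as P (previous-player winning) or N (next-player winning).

N-position

Bitwise XOR of the heap sizes:
  0101  (5)
  1001  (9)
  1000  (8)
  0010  (2)
  0010  (2)
  ----
  0100  (4)
The nim-sum is 4 ≠ 0, so this is an N-position: the player to move can win.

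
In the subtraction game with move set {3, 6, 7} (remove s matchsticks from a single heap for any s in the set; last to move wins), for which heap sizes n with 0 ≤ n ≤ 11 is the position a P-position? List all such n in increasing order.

0, 1, 2, 10, 11

Grundy values for subtraction set {3, 6, 7}:
g(0) = mex{} = 0
g(1) = mex{} = 0
g(2) = mex{} = 0
g(3) = mex{0} = 1
g(4) = mex{0} = 1
g(5) = mex{0} = 1
g(6) = mex{0,1} = 2
g(7) = mex{0,1} = 2
g(8) = mex{0,1} = 2
g(9) = mex{0,1,2} = 3
g(10) = mex{1,2} = 0
g(11) = mex{1,2} = 0
The P-positions (g = 0) in 0..11 are 0, 1, 2, 10, 11.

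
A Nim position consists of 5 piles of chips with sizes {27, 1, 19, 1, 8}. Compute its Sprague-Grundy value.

0

Nim-sum: 27 XOR 1 XOR 19 XOR 1 XOR 8 = 0.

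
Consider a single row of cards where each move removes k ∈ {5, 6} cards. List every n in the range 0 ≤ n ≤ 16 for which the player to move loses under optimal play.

0, 1, 2, 3, 4, 11, 12, 13, 14, 15

Grundy values for subtraction set {5, 6}:
k:     0  1  2  3  4  5  6  7  8  9 10 11 12 13 14 15 16
g(k):  0  0  0  0  0  1  1  1  1  1  2  0  0  0  0  0  1
The P-positions (g = 0) in 0..16 are 0, 1, 2, 3, 4, 11, 12, 13, 14, 15.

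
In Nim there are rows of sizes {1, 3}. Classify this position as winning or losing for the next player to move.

Winning position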